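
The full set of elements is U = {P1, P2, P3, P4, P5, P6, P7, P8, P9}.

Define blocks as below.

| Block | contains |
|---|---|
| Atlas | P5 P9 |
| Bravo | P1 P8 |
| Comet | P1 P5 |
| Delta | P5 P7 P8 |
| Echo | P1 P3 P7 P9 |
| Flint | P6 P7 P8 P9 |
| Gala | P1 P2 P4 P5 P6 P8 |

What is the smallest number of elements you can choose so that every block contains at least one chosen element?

3

Take H = {P1, P7, P9}. Each listed block contains at least one of these, so H is a hitting set of size 3.
No choice of 2 elements meets every block, so 3 is the minimum.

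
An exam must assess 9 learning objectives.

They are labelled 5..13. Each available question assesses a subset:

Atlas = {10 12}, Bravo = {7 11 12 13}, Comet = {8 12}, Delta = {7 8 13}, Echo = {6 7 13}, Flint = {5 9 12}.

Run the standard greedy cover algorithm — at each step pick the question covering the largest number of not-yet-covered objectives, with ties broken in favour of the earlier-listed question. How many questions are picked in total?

Greedy: pick Bravo (covers 4 new) → pick Flint (covers 2 new) → pick Atlas (covers 1 new) → pick Comet (covers 1 new) → pick Echo (covers 1 new). Total picks: 5.

5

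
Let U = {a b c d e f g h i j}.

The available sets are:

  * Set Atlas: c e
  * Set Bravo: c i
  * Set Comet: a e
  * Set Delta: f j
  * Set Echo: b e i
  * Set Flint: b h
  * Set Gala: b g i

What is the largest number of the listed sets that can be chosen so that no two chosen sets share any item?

Bravo, Comet, Delta, Flint are pairwise disjoint (Bravo={c,i}; Comet={a,e}; Delta={f,j}; Flint={b,h}).
Every remaining set overlaps one of these, and no 5 of the listed sets are pairwise disjoint, so 4 is the maximum.

4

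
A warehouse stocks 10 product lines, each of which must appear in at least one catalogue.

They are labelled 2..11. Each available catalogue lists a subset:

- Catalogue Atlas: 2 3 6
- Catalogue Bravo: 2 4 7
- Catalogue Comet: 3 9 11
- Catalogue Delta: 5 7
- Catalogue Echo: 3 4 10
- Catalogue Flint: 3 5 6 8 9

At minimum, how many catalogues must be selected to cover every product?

4

Take {Bravo, Comet, Echo, Flint}. Their union is {2, 3, 4, 5, 6, 7, 8, 9, 10, 11}, which is all 10 products.
Only Comet contains 11, so Comet is forced; the remaining 7 products need at least 3 more catalogues (each remaining catalogue adds at most 3) — so at least 4 catalogues are needed, and 4 is optimal.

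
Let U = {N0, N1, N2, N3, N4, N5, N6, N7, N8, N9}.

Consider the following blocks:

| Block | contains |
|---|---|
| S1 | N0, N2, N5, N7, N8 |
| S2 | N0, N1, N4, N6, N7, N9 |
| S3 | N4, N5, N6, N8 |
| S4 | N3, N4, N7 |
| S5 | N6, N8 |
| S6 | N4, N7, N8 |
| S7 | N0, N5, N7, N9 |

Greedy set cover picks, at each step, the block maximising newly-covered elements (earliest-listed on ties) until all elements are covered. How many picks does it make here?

3

Greedy: pick S2 (covers 6 new) → pick S1 (covers 3 new) → pick S4 (covers 1 new). Total picks: 3.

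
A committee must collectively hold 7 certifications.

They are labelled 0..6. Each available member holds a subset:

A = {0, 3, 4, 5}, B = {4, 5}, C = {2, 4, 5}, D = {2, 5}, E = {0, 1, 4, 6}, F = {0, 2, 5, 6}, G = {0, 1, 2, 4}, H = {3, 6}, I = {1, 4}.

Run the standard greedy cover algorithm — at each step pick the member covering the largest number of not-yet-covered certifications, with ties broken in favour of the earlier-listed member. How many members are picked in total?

3

Greedy: pick A (covers 4 new) → pick E (covers 2 new) → pick C (covers 1 new). Total picks: 3.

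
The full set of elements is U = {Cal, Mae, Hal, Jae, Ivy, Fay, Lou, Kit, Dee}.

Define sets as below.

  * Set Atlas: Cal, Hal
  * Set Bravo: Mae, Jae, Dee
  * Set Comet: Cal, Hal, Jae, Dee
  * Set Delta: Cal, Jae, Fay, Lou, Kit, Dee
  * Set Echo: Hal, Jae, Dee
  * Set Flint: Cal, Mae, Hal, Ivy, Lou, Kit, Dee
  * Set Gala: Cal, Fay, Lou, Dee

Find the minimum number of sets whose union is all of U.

2

Delta and Flint cover everything between them: the union {Cal, Mae, Hal, Jae, Ivy, Fay, Lou, Kit, Dee} is all of U.
No single set has all 9 elements (the largest, Flint, has 7), so 2 is optimal.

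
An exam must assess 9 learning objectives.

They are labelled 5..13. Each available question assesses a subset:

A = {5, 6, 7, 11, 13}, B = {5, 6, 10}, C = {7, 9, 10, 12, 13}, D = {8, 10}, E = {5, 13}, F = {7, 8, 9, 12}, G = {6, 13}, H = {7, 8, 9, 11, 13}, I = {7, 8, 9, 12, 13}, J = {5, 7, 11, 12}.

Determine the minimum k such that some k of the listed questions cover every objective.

B and H and I together: B ∪ H ∪ I = {5, 6, 7, 8, 9, 10, 11, 12, 13} — every objective is covered.
No 2 of the 10 questions cover everything (all 45 combinations miss at least one objective), so 3 is optimal.

3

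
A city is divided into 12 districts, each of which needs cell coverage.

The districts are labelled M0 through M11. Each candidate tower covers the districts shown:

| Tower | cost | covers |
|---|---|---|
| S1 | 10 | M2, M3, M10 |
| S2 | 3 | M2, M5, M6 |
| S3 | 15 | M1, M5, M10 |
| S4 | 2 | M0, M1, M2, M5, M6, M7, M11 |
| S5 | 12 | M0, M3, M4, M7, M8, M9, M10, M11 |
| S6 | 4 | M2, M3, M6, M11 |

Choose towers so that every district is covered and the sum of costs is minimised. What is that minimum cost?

14

S4, S5 together cover every district (S4 ∪ S5 = {M0, M1, M2, M3, M4, M5, M6, M7, M8, M9, M10, M11}); total cost 2 + 12 = 14.
No covering selection has total cost below 14.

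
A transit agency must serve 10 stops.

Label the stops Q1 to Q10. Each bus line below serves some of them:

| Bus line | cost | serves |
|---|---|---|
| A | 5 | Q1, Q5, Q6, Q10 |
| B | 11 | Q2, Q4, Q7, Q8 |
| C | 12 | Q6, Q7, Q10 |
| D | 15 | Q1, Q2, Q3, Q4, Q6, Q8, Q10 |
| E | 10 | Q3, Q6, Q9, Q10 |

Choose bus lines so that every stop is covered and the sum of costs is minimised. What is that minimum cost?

26

A, B, E together cover every stop (A ∪ B ∪ E = {Q1, Q2, Q3, Q4, Q5, Q6, Q7, Q8, Q9, Q10}); total cost 5 + 11 + 10 = 26.
No covering selection has total cost below 26.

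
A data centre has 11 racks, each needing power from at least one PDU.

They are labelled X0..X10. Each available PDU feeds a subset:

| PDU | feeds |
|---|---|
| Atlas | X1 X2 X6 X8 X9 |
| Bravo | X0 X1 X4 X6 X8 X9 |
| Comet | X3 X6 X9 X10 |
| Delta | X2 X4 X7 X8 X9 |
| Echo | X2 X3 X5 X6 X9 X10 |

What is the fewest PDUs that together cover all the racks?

3

Bravo and Delta and Echo together: Bravo ∪ Delta ∪ Echo = {X0, X1, X2, X3, X4, X5, X6, X7, X8, X9, X10} — every rack is covered.
Only Bravo contains X0, so Bravo is forced; the remaining 5 racks need at least 2 more PDUs (each remaining PDU adds at most 4) — so at least 3 PDUs are needed, and 3 is optimal.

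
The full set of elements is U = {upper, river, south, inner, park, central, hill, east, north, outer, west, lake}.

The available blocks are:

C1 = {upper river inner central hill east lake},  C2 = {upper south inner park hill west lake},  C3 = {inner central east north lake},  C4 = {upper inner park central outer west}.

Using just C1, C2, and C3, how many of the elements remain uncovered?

Union of C1, C2, C3 = {upper, river, south, inner, park, central, hill, east, north, west, lake}.
Not covered: outer — 1 element.

1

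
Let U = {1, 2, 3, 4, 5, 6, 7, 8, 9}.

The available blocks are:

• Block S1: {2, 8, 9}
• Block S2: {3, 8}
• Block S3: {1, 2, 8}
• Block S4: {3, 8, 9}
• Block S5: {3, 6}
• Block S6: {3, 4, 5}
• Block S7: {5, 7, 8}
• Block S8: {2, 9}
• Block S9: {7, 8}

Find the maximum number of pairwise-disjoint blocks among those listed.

S6, S8, S9 are pairwise disjoint (S6={3,4,5}; S8={2,9}; S9={7,8}).
Every remaining block overlaps one of these, and no 4 of the listed blocks are pairwise disjoint, so 3 is the maximum.

3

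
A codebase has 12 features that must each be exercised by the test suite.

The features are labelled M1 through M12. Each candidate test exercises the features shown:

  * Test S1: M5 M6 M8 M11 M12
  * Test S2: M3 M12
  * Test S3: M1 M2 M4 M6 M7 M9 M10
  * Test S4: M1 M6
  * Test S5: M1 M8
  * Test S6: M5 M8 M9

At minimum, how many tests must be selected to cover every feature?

Take {S1, S2, S3}. Their union is {M1, M2, M3, M4, M5, M6, M7, M8, M9, M10, M11, M12}, which is all 12 features.
Only S3 contains M2, so S3 is forced; the remaining 5 features need at least 2 more tests (each remaining test adds at most 4) — so at least 3 tests are needed, and 3 is optimal.

3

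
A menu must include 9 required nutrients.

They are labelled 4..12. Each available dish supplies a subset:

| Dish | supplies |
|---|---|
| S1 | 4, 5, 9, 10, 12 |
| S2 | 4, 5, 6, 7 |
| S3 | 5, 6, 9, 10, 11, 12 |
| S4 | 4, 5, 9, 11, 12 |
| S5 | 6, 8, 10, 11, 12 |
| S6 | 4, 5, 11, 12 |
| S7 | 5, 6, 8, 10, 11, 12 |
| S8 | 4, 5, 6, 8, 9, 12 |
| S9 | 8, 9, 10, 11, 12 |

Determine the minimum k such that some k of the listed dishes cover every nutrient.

2

S2 and S9 together: S2 ∪ S9 = {4, 5, 6, 7, 8, 9, 10, 11, 12} — every nutrient is covered.
No single dish has all 9 nutrients (the largest, S3, has 6), so 2 is optimal.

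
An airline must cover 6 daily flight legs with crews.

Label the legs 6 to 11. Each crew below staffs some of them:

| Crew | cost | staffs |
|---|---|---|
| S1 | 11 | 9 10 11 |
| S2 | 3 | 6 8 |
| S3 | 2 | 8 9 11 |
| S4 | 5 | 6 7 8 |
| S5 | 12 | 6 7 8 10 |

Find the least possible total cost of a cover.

S3, S5 together cover every leg (S3 ∪ S5 = {6, 7, 8, 9, 10, 11}); total cost 2 + 12 = 14.
The greedy pick S3, S4, S1 costs 18; no covering selection beats 14.

14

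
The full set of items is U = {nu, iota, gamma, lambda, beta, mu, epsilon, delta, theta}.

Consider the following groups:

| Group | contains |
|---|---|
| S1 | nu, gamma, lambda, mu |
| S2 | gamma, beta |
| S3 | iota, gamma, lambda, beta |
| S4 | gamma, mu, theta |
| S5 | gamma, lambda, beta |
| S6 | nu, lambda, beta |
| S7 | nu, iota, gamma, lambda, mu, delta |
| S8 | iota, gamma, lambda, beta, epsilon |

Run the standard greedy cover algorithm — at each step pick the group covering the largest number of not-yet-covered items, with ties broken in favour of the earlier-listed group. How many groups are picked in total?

3

Greedy: pick S7 (covers 6 new) → pick S8 (covers 2 new) → pick S4 (covers 1 new). Total picks: 3.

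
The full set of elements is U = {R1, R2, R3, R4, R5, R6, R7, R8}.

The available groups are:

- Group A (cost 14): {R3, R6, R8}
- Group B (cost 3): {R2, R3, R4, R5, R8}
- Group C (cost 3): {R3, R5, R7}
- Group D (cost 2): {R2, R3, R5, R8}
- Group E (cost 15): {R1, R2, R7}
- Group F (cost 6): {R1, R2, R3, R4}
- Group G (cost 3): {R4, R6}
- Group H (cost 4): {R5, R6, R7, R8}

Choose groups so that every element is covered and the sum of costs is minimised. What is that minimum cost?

F, H together cover every element (F ∪ H = {R1, R2, R3, R4, R5, R6, R7, R8}); total cost 6 + 4 = 10.
The greedy pick D, G, C, F costs 14; no covering selection beats 10.

10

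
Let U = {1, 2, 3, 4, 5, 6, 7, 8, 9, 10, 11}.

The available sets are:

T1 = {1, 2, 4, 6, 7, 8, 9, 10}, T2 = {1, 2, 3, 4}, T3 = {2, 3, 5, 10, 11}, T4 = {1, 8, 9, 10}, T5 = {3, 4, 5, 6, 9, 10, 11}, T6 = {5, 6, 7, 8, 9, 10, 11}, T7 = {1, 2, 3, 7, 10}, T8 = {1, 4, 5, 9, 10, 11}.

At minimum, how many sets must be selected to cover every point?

T2 and T6 together: T2 ∪ T6 = {1, 2, 3, 4, 5, 6, 7, 8, 9, 10, 11} — every point is covered.
No single set has all 11 points (the largest, T1, has 8), so 2 is optimal.

2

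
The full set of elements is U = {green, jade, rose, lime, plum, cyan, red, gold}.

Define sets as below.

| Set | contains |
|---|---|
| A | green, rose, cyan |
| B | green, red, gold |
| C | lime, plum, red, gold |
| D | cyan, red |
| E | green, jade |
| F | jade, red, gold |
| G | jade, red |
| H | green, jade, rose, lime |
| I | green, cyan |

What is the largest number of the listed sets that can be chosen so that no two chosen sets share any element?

2

D, H are pairwise disjoint (D={cyan,red}; H={green,jade,rose,lime}).
Every remaining set overlaps one of these, and no 3 of the listed sets are pairwise disjoint, so 2 is the maximum.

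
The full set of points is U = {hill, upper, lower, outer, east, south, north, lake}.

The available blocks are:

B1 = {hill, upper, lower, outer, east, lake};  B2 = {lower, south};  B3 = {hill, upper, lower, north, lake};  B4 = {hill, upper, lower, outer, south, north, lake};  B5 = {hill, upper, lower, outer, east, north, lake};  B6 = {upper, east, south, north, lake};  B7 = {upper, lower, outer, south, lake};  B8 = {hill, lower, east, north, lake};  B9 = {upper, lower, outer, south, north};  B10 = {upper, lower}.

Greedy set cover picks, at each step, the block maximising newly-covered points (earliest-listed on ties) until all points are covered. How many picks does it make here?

Greedy: pick B4 (covers 7 new) → pick B1 (covers 1 new). Total picks: 2.

2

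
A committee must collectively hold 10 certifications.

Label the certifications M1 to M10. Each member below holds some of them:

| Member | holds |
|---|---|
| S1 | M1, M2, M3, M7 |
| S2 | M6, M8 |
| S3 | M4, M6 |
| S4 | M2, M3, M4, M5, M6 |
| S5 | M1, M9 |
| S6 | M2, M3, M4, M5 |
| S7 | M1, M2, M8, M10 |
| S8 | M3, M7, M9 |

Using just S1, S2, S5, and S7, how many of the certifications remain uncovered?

2

Union of S1, S2, S5, S7 = {M1, M2, M3, M6, M7, M8, M9, M10}.
Not covered: M4, M5 — 2 certifications.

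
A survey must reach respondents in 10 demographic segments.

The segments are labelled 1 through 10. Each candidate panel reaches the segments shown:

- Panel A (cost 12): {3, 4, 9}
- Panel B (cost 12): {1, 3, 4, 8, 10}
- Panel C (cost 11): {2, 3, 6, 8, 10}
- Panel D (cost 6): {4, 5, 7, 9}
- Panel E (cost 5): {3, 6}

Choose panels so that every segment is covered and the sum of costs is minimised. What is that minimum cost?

29

B, C, D together cover every segment (B ∪ C ∪ D = {1, 2, 3, 4, 5, 6, 7, 8, 9, 10}); total cost 12 + 11 + 6 = 29.
No covering selection has total cost below 29.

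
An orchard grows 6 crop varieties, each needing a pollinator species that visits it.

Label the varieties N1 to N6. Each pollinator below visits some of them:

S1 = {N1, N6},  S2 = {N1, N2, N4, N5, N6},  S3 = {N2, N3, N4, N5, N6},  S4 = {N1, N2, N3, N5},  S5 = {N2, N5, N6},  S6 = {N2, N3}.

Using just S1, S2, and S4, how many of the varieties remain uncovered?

0

Union of S1, S2, S4 = {N1, N2, N3, N4, N5, N6} — that's every variety, so 0 are uncovered.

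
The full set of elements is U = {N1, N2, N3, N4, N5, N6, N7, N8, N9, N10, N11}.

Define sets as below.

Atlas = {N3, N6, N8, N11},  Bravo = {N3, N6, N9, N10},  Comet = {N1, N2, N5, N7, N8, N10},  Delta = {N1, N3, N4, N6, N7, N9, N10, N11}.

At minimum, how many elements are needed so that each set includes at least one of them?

2

H = {N1, N3} meets every set (each contains at least one member of H), and |H| = 2.
No single element lies in every set, so at least 2 are needed and 2 is optimal.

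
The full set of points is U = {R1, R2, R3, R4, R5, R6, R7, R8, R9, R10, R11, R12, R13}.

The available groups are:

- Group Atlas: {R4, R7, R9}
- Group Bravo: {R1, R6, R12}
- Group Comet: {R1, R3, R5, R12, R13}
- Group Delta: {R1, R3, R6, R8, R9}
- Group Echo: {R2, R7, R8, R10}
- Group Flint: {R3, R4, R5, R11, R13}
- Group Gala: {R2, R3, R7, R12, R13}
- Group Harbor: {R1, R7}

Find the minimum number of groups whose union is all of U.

Atlas and Bravo and Echo and Flint together: Atlas ∪ Bravo ∪ Echo ∪ Flint = {R1, R2, R3, R4, R5, R6, R7, R8, R9, R10, R11, R12, R13} — every point is covered.
No 3 of the 8 groups cover everything (all 56 combinations miss at least one point), so 4 is optimal.

4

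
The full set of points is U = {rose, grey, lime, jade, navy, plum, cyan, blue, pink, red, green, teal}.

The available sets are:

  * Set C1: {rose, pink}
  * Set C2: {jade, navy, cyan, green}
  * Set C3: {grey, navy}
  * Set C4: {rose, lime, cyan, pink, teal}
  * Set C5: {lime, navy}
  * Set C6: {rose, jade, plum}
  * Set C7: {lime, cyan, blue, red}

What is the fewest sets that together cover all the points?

Take {C2, C3, C4, C6, C7}. Their union is {rose, grey, lime, jade, navy, plum, cyan, blue, pink, red, green, teal}, which is all 12 points.
No 4 of the 7 sets cover everything (all 35 combinations miss at least one point), so 5 is optimal.

5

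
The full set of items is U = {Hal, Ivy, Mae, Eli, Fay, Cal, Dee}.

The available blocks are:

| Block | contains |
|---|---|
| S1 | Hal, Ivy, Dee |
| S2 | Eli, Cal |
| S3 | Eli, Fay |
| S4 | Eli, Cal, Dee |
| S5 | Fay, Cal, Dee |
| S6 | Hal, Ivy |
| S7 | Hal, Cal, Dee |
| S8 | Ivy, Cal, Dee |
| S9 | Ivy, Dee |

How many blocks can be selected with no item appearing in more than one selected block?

S3, S8 are pairwise disjoint (S3={Eli,Fay}; S8={Ivy,Cal,Dee}).
Every remaining block overlaps one of these, and no 3 of the listed blocks are pairwise disjoint, so 2 is the maximum.

2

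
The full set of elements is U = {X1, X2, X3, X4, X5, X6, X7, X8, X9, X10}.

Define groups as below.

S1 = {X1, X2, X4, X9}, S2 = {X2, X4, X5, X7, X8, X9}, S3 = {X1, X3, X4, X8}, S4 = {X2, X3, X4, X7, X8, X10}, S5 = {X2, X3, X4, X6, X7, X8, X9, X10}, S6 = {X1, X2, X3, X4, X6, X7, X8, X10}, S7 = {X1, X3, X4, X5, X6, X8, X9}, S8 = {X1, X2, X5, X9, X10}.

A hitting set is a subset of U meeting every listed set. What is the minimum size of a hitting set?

H = {X4, X5} meets every group (each contains at least one member of H), and |H| = 2.
No single element lies in every group, so at least 2 are needed and 2 is optimal.

2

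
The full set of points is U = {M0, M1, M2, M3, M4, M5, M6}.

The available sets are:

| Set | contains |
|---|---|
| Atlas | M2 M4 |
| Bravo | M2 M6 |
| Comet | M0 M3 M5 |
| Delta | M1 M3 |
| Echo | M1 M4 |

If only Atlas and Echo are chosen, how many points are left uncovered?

Union of Atlas, Echo = {M1, M2, M4}.
Not covered: M0, M3, M5, M6 — 4 points.

4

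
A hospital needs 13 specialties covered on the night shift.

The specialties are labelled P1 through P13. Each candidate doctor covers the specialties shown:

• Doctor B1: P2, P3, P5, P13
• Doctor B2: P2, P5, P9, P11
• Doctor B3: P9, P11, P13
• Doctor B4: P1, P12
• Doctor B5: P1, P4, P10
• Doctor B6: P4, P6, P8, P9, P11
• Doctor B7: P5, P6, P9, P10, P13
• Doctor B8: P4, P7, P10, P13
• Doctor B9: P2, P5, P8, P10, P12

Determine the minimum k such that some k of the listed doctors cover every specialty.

B1 and B4 and B6 and B8 together: B1 ∪ B4 ∪ B6 ∪ B8 = {P1, P2, P3, P4, P5, P6, P7, P8, P9, P10, P11, P12, P13} — every specialty is covered.
Only B8 contains P7, so B8 is forced; the remaining 9 specialties need at least 3 more doctors (each remaining doctor adds at most 4) — so at least 4 doctors are needed, and 4 is optimal.

4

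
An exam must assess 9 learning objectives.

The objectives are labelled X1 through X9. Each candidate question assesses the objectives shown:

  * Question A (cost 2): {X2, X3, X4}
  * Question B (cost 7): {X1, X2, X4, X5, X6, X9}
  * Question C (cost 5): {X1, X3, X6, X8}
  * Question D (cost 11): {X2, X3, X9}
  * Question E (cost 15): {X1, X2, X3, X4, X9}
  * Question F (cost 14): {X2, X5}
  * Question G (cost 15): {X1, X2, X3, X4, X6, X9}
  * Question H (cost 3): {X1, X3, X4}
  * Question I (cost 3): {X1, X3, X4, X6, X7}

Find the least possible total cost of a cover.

B, C, I together cover every objective (B ∪ C ∪ I = {X1, X2, X3, X4, X5, X6, X7, X8, X9}); total cost 7 + 5 + 3 = 15.
The greedy pick I, A, B, C costs 17; no covering selection beats 15.

15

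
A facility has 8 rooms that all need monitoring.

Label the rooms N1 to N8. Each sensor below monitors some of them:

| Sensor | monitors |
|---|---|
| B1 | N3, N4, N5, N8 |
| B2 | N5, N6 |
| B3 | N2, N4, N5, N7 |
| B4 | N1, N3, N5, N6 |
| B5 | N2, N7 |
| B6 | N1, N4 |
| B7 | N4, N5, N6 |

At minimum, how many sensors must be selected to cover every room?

B1 and B3 and B4 together: B1 ∪ B3 ∪ B4 = {N1, N2, N3, N4, N5, N6, N7, N8} — every room is covered.
Only B1 contains N8, so B1 is forced; the remaining 4 rooms need at least 2 more sensors (each remaining sensor adds at most 2) — so at least 3 sensors are needed, and 3 is optimal.

3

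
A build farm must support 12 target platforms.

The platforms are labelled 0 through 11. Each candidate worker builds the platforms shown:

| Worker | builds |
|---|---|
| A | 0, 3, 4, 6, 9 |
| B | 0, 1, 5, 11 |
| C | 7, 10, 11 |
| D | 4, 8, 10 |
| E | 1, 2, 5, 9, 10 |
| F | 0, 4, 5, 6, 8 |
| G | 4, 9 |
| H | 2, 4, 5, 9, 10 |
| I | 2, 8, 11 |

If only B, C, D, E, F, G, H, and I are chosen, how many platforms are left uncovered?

Union of B, C, D, E, F, G, H, I = {0, 1, 2, 4, 5, 6, 7, 8, 9, 10, 11}.
Not covered: 3 — 1 platform.

1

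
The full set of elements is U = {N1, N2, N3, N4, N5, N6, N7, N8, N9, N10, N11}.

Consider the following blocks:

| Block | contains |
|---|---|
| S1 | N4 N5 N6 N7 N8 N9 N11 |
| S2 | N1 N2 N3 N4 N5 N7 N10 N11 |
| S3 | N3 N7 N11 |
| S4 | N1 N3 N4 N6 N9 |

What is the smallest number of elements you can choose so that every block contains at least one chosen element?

2

H = {N4, N11} meets every block (each contains at least one member of H), and |H| = 2.
No single element lies in every block, so at least 2 are needed and 2 is optimal.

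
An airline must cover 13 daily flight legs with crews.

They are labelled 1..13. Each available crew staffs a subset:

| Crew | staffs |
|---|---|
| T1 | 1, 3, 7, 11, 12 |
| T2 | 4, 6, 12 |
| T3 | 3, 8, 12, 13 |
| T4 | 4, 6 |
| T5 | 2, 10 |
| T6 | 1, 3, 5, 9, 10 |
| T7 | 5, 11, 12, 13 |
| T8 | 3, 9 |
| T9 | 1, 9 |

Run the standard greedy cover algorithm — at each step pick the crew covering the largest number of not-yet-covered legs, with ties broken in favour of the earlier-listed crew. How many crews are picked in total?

Greedy: pick T1 (covers 5 new) → pick T6 (covers 3 new) → pick T2 (covers 2 new) → pick T3 (covers 2 new) → pick T5 (covers 1 new). Total picks: 5.

5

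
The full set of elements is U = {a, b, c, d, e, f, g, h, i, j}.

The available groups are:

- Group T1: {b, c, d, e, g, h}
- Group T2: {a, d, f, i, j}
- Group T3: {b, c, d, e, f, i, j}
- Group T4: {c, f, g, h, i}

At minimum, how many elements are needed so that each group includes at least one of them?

2

T = {g, j} meets every group (each contains at least one member of T), and |T| = 2.
No single element lies in every group, so at least 2 are needed and 2 is optimal.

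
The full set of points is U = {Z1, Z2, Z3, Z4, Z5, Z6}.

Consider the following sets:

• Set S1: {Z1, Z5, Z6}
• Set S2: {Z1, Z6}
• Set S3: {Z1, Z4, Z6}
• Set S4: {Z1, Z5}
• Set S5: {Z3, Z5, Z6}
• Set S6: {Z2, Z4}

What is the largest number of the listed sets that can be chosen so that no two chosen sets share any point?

2

S4, S6 are pairwise disjoint (S4={Z1,Z5}; S6={Z2,Z4}).
Every remaining set overlaps one of these, and no 3 of the listed sets are pairwise disjoint, so 2 is the maximum.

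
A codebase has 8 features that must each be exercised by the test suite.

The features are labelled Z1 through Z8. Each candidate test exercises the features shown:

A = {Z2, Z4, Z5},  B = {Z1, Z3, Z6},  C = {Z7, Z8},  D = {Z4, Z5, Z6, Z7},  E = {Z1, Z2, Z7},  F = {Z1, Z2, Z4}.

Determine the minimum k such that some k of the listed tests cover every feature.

3

A and B and C together: A ∪ B ∪ C = {Z1, Z2, Z3, Z4, Z5, Z6, Z7, Z8} — every feature is covered.
Only B contains Z3, so B is forced; the remaining 5 features need at least 2 more tests (each remaining test adds at most 3) — so at least 3 tests are needed, and 3 is optimal.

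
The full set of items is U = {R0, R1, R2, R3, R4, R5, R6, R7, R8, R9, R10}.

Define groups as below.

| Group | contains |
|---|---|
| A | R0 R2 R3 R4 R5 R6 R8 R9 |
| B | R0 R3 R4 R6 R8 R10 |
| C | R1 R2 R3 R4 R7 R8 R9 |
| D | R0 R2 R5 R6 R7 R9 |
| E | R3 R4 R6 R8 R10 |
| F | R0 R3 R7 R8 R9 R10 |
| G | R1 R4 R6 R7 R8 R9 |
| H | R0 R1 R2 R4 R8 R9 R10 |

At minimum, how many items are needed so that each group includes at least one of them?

The 2 items {R6, R9} hit every group.
No single item lies in every group, so at least 2 are needed and 2 is optimal.

2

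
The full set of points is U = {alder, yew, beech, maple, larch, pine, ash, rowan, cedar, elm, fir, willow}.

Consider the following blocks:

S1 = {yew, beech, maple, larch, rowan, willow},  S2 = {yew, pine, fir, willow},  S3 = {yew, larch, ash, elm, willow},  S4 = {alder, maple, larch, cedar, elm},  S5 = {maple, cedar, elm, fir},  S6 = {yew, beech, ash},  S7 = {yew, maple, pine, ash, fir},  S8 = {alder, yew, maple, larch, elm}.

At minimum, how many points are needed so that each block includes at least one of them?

2

H = {yew, cedar} meets every block (each contains at least one member of H), and |H| = 2.
The blocks S5, S6 are pairwise disjoint, so any hitting set needs a separate point for each — at least 2. Hence 2 is optimal.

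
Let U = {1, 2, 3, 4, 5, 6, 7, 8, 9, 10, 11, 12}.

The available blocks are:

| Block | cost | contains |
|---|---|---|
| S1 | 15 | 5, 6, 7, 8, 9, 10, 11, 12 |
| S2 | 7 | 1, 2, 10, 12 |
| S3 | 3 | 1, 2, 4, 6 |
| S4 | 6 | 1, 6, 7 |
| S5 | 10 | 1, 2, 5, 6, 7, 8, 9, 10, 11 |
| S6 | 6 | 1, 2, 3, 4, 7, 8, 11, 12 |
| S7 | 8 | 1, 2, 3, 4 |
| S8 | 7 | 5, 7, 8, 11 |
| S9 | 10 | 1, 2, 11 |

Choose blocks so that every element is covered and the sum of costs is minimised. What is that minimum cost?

16

S5, S6 together cover every element (S5 ∪ S6 = {1, 2, 3, 4, 5, 6, 7, 8, 9, 10, 11, 12}); total cost 10 + 6 = 16.
The greedy pick S3, S6, S5 costs 19; no covering selection beats 16.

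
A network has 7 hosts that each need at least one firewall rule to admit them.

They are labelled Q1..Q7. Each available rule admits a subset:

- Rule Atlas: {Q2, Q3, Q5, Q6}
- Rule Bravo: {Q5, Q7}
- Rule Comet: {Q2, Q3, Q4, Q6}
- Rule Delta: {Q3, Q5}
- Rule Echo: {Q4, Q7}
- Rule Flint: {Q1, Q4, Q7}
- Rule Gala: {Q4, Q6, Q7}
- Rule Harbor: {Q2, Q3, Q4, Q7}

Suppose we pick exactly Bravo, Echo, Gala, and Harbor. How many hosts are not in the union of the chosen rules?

1

Union of Bravo, Echo, Gala, Harbor = {Q2, Q3, Q4, Q5, Q6, Q7}.
Not covered: Q1 — 1 host.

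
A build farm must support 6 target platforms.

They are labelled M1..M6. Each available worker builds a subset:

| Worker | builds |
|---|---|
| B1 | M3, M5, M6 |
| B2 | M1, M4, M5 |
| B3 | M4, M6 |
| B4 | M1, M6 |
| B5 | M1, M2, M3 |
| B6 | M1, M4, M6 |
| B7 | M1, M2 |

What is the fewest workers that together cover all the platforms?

Take {B1, B2, B7}. Their union is {M1, M2, M3, M4, M5, M6}, which is all 6 platforms.
No 2 of the 7 workers cover everything (all 21 combinations miss at least one platform), so 3 is optimal.

3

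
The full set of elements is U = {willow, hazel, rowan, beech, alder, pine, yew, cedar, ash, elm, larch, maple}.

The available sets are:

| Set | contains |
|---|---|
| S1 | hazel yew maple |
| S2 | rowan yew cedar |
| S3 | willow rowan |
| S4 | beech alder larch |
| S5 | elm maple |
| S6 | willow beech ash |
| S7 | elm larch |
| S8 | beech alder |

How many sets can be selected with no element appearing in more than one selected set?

S1, S3, S7, S8 are pairwise disjoint (S1={hazel,yew,maple}; S3={willow,rowan}; S7={elm,larch}; S8={beech,alder}).
Every remaining set overlaps one of these, and no 5 of the listed sets are pairwise disjoint, so 4 is the maximum.

4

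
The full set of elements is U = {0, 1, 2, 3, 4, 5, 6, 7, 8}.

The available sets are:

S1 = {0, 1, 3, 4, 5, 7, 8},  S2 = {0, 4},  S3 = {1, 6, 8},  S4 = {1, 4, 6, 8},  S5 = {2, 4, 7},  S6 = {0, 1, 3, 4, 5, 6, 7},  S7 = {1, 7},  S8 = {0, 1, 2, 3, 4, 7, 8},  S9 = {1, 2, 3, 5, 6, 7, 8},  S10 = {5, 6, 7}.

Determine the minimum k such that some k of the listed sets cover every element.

Take {S6, S9}. Their union is {0, 1, 2, 3, 4, 5, 6, 7, 8}, which is all 9 elements.
No single set has all 9 elements (the largest, S1, has 7), so 2 is optimal.

2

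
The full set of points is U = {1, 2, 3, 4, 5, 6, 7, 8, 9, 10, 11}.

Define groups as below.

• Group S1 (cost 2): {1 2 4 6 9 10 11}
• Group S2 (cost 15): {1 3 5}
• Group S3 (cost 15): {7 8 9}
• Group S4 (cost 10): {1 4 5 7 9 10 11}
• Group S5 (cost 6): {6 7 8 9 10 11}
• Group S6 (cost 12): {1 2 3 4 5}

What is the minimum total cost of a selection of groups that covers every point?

S5, S6 together cover every point (S5 ∪ S6 = {1, 2, 3, 4, 5, 6, 7, 8, 9, 10, 11}); total cost 6 + 12 = 18.
The greedy pick S1, S5, S6 costs 20; no covering selection beats 18.

18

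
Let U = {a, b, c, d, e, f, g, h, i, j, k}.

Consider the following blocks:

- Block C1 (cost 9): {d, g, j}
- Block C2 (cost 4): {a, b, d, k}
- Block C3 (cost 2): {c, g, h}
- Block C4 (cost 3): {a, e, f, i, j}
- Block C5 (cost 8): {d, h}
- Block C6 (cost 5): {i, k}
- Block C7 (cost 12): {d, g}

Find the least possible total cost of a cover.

9

C2, C3, C4 together cover every point (C2 ∪ C3 ∪ C4 = {a, b, c, d, e, f, g, h, i, j, k}); total cost 4 + 2 + 3 = 9.
No covering selection has total cost below 9.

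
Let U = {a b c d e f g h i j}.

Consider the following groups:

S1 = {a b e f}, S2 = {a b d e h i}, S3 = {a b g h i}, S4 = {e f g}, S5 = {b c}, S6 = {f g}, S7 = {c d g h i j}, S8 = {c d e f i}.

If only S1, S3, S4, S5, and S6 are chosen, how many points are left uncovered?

Union of S1, S3, S4, S5, S6 = {a, b, c, e, f, g, h, i}.
Not covered: d, j — 2 points.

2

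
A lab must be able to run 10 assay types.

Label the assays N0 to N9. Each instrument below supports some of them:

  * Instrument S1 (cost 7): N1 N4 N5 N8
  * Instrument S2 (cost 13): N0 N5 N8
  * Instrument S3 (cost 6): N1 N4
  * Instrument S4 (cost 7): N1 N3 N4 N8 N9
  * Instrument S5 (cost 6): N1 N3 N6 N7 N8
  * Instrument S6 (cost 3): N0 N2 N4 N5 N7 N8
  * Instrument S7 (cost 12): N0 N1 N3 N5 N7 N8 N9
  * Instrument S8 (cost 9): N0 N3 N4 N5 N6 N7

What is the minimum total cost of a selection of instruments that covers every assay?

16

S4, S5, S6 together cover every assay (S4 ∪ S5 ∪ S6 = {N0, N1, N2, N3, N4, N5, N6, N7, N8, N9}); total cost 7 + 6 + 3 = 16.
No covering selection has total cost below 16.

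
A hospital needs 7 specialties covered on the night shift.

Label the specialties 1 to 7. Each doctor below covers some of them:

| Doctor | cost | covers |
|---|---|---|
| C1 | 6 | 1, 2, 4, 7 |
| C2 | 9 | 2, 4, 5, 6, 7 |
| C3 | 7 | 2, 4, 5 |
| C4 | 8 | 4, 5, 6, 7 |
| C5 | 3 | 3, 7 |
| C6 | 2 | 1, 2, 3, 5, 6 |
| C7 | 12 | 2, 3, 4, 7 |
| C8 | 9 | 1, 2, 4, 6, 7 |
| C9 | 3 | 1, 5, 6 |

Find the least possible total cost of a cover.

8

C1, C6 together cover every specialty (C1 ∪ C6 = {1, 2, 3, 4, 5, 6, 7}); total cost 6 + 2 = 8.
No covering selection has total cost below 8.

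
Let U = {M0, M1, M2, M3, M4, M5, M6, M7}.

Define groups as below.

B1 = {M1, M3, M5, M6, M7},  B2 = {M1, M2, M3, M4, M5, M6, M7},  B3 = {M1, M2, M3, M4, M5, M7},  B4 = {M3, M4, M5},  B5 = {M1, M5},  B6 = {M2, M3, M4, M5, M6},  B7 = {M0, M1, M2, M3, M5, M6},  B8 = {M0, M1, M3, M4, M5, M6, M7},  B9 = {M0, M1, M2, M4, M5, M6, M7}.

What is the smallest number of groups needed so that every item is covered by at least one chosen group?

Take {B1, B9}. Their union is {M0, M1, M2, M3, M4, M5, M6, M7}, which is all 8 items.
No single group has all 8 items (the largest, B2, has 7), so 2 is optimal.

2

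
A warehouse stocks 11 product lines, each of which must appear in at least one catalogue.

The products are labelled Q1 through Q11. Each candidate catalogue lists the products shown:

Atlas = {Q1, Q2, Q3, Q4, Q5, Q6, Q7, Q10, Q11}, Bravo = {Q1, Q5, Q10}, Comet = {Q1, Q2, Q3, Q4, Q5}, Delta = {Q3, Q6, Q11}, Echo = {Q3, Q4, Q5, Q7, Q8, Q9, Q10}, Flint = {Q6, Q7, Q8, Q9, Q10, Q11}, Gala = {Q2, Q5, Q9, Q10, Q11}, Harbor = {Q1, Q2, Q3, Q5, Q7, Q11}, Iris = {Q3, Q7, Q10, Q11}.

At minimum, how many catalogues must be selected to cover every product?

Atlas and Flint together: Atlas ∪ Flint = {Q1, Q2, Q3, Q4, Q5, Q6, Q7, Q8, Q9, Q10, Q11} — every product is covered.
No single catalogue has all 11 products (the largest, Atlas, has 9), so 2 is optimal.

2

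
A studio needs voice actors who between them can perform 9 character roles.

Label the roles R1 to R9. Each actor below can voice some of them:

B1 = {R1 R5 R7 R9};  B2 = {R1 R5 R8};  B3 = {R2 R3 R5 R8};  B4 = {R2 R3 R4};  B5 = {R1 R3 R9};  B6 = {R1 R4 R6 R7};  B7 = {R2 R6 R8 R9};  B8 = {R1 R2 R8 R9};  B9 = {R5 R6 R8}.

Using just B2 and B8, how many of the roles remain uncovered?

4

Union of B2, B8 = {R1, R2, R5, R8, R9}.
Not covered: R3, R4, R6, R7 — 4 roles.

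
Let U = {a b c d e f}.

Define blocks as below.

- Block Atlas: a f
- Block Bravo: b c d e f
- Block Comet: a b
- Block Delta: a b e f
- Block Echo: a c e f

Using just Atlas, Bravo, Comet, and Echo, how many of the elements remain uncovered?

Union of Atlas, Bravo, Comet, Echo = {a, b, c, d, e, f} — that's every element, so 0 are uncovered.

0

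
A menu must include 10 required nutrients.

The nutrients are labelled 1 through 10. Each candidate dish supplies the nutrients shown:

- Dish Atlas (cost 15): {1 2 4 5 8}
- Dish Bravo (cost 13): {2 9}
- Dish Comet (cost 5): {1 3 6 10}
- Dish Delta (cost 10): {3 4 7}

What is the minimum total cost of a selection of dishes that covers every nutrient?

Atlas, Bravo, Comet, Delta together cover every nutrient (Atlas ∪ Bravo ∪ Comet ∪ Delta = {1, 2, 3, 4, 5, 6, 7, 8, 9, 10}); total cost 15 + 13 + 5 + 10 = 43.
No covering selection has total cost below 43.

43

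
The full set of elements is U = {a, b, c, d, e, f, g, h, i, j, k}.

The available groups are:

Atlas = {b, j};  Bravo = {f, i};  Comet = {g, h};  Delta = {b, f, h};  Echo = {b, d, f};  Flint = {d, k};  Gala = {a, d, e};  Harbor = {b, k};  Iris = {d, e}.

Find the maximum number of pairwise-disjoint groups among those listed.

Atlas, Bravo, Comet, Flint are pairwise disjoint (Atlas={b,j}; Bravo={f,i}; Comet={g,h}; Flint={d,k}).
Every remaining group overlaps one of these, and no 5 of the listed groups are pairwise disjoint, so 4 is the maximum.

4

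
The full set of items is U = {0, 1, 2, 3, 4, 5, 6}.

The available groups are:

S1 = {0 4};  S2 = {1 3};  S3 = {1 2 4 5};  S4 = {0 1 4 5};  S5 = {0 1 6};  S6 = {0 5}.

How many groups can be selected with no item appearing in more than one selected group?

2

S1, S2 are pairwise disjoint (S1={0,4}; S2={1,3}).
Every remaining group overlaps one of these, and no 3 of the listed groups are pairwise disjoint, so 2 is the maximum.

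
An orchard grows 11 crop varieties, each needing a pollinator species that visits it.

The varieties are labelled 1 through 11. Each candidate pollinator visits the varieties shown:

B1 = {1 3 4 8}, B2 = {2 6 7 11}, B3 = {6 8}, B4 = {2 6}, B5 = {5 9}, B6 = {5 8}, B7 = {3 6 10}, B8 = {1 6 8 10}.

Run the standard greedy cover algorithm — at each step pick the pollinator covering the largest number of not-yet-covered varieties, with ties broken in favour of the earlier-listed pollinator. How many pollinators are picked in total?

4

Greedy: pick B1 (covers 4 new) → pick B2 (covers 4 new) → pick B5 (covers 2 new) → pick B7 (covers 1 new). Total picks: 4.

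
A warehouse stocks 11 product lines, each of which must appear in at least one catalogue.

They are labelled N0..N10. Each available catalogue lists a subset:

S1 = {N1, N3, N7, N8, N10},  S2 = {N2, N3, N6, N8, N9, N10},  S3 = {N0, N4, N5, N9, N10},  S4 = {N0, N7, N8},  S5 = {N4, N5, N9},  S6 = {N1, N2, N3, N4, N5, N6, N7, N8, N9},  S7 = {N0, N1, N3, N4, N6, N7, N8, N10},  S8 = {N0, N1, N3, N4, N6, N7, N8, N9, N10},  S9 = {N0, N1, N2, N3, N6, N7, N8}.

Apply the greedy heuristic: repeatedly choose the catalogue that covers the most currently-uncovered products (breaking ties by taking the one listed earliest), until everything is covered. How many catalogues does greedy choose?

Greedy: pick S6 (covers 9 new) → pick S3 (covers 2 new). Total picks: 2.

2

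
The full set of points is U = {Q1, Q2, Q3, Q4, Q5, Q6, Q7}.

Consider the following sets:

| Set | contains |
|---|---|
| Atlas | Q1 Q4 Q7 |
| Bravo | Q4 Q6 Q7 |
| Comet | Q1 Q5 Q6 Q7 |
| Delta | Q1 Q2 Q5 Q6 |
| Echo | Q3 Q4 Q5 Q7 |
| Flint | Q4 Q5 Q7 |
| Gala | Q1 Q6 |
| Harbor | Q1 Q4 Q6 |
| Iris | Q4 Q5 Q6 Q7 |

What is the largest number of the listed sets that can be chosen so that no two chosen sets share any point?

2

Echo, Gala are pairwise disjoint (Echo={Q3,Q4,Q5,Q7}; Gala={Q1,Q6}).
Every remaining set overlaps one of these, and no 3 of the listed sets are pairwise disjoint, so 2 is the maximum.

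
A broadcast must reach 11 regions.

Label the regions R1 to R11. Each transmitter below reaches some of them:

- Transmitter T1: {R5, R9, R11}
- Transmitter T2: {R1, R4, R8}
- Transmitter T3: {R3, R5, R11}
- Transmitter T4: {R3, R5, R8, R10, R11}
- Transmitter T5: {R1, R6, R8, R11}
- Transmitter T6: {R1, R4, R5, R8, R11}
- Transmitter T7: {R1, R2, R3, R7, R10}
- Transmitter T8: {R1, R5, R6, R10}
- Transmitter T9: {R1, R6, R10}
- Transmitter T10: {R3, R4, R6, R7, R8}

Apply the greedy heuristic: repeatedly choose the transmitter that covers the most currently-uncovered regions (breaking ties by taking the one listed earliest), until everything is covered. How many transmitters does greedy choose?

Greedy: pick T4 (covers 5 new) → pick T7 (covers 3 new) → pick T10 (covers 2 new) → pick T1 (covers 1 new). Total picks: 4.
(The true minimum cover uses only 3 transmitters, so greedy is not optimal here.)

4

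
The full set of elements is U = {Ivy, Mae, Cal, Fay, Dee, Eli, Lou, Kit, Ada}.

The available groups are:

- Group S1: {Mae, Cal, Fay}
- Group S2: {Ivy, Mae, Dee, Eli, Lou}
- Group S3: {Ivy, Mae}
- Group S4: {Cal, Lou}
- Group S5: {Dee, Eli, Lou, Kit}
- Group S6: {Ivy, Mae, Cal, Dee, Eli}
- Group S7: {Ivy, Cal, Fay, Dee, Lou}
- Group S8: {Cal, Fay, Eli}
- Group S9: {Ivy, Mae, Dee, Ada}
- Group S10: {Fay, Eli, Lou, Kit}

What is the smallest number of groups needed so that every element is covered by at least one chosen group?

Take {S1, S5, S9}. Their union is {Ivy, Mae, Cal, Fay, Dee, Eli, Lou, Kit, Ada}, which is all 9 elements.
Only S9 contains Ada, so S9 is forced; the remaining 5 elements need at least 2 more groups (each remaining group adds at most 4) — so at least 3 groups are needed, and 3 is optimal.

3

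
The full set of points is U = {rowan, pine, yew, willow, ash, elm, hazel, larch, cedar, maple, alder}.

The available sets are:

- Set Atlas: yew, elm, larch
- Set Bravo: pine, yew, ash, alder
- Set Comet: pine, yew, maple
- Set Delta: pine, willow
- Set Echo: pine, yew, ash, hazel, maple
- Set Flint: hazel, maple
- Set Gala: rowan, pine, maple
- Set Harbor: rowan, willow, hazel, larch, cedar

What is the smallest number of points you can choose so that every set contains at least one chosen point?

3

H = {pine, yew, hazel} meets every set (each contains at least one member of H), and |H| = 3.
The sets Atlas, Delta, Flint are pairwise disjoint, so any hitting set needs a separate point for each — at least 3. Hence 3 is optimal.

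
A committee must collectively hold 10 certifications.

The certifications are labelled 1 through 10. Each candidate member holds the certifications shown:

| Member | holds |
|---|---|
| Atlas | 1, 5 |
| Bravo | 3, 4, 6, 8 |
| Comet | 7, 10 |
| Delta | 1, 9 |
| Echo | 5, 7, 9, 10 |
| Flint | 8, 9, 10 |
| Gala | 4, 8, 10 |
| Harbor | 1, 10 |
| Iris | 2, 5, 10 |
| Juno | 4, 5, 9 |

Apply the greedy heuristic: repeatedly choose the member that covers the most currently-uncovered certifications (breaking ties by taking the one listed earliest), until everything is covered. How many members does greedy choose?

4

Greedy: pick Bravo (covers 4 new) → pick Echo (covers 4 new) → pick Atlas (covers 1 new) → pick Iris (covers 1 new). Total picks: 4.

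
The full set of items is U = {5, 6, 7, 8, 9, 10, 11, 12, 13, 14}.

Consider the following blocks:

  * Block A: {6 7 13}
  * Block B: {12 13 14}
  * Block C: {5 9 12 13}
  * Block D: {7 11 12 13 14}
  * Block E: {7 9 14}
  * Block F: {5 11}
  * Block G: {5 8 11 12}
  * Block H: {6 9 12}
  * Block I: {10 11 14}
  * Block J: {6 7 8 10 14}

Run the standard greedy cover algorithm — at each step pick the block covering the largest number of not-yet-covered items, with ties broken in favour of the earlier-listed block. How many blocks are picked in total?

Greedy: pick D (covers 5 new) → pick J (covers 3 new) → pick C (covers 2 new). Total picks: 3.

3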